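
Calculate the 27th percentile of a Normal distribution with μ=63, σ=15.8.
53.3176

We have X ~ Normal(μ=63, σ=15.8).

We want to find x such that P(X ≤ x) = 0.27.

This is the 27th percentile, which means 27% of values fall below this point.

Using the inverse CDF (quantile function):
x = F⁻¹(0.27) = 53.3176

Verification: P(X ≤ 53.3176) = 0.27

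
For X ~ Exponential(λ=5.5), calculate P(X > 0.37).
0.130680

We have X ~ Exponential(λ=5.5).

P(X > 0.37) = 1 - P(X ≤ 0.37)
                = 1 - F(0.37)
                = 1 - 0.869320
                = 0.130680

So there's approximately a 13.1% chance that X exceeds 0.37.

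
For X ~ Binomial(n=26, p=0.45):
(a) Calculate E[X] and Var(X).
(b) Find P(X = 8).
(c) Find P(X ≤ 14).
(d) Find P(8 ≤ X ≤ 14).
(a) E[X] = 11.7000, Var(X) = 6.4350
(b) P(X = 8) = 0.055717
(c) P(X ≤ 14) = 0.865000
(d) P(8 ≤ X ≤ 14) = 0.818292

We have X ~ Binomial(n=26, p=0.45).

(a) Moments:
E[X] = 11.7000
Var(X) = 6.4350
σ = √Var(X) = 2.5367

(b) Point probability using PMF:
P(X = 8) = 0.055717

(c) Cumulative probability using CDF:
P(X ≤ 14) = F(14) = 0.865000

(d) Range probability:
P(8 ≤ X ≤ 14) = P(X ≤ 14) - P(X ≤ 7)
                   = F(14) - F(7)
                   = 0.865000 - 0.046707
                   = 0.818292

This means approximately 81.8% of outcomes fall in the interval [8, 14].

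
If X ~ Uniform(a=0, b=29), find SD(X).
8.3716

We have X ~ Uniform(a=0, b=29).

For a Uniform distribution with a=0, b=29:
σ = √Var(X) = 8.3716

The standard deviation is the square root of the variance.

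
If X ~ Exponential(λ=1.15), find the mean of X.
0.8696

We have X ~ Exponential(λ=1.15).

For an Exponential distribution with λ=1.15:
E[X] = 0.8696

This is the expected (average) value of X.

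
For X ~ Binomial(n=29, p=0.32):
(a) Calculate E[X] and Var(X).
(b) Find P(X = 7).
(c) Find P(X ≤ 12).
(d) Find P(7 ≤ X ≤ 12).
(a) E[X] = 9.2800, Var(X) = 6.3104
(b) P(X = 7) = 0.110812
(c) P(X ≤ 12) = 0.898038
(d) P(7 ≤ X ≤ 12) = 0.765375

We have X ~ Binomial(n=29, p=0.32).

(a) Moments:
E[X] = 9.2800
Var(X) = 6.3104
σ = √Var(X) = 2.5121

(b) Point probability using PMF:
P(X = 7) = 0.110812

(c) Cumulative probability using CDF:
P(X ≤ 12) = F(12) = 0.898038

(d) Range probability:
P(7 ≤ X ≤ 12) = P(X ≤ 12) - P(X ≤ 6)
                   = F(12) - F(6)
                   = 0.898038 - 0.132663
                   = 0.765375

This means approximately 76.5% of outcomes fall in the interval [7, 12].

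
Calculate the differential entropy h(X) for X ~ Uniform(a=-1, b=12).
2.5649 nats

We have X ~ Uniform(a=-1, b=12).

The differential entropy measures the uncertainty or information content of the distribution.

For a Uniform distribution with a=-1, b=12:
h(X) = 2.5649 nats

(In bits, this would be 3.7004 bits.)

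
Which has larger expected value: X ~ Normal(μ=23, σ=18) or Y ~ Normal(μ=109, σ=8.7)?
Y has larger mean (109.0000 > 23.0000)

Compute the expected value for each distribution:

X ~ Normal(μ=23, σ=18):
E[X] = 23.0000

Y ~ Normal(μ=109, σ=8.7):
E[Y] = 109.0000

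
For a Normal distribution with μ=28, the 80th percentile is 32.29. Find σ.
σ = 5.0973

For X ~ Normal(μ, σ), the p-th percentile satisfies x = μ + z_p × σ,
where z_p = Φ⁻¹(p) is the standard normal quantile.

Step 1: z_{0.8} = Φ⁻¹(0.8) = 0.8416

Step 2: Solve for σ:
32.29 = 28 + 0.8416 × σ
σ = (32.29 - 28) / 0.8416
σ = 4.29 / 0.8416
σ = 5.0973

Verification: μ + z × σ = 28 + 0.8416 × 5.0973 = 32.29 ✓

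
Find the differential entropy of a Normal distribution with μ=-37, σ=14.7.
4.1068 nats

We have X ~ Normal(μ=-37, σ=14.7).

The differential entropy measures the uncertainty or information content of the distribution.

For a Normal distribution with μ=-37, σ=14.7:
h(X) = 4.1068 nats

(In bits, this would be 5.9248 bits.)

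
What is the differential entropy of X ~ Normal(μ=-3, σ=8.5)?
3.5590 nats

We have X ~ Normal(μ=-3, σ=8.5).

The differential entropy measures the uncertainty or information content of the distribution.

For a Normal distribution with μ=-3, σ=8.5:
h(X) = 3.5590 nats

(In bits, this would be 5.1346 bits.)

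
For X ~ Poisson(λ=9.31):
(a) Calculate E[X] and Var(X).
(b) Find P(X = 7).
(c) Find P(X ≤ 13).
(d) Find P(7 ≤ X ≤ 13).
(a) E[X] = 9.3100, Var(X) = 9.3100
(b) P(X = 7) = 0.108877
(c) P(X ≤ 13) = 0.909449
(d) P(7 ≤ X ≤ 13) = 0.729466

We have X ~ Poisson(λ=9.31).

(a) Moments:
E[X] = 9.3100
Var(X) = 9.3100
σ = √Var(X) = 3.0512

(b) Point probability using PMF:
P(X = 7) = 0.108877

(c) Cumulative probability using CDF:
P(X ≤ 13) = F(13) = 0.909449

(d) Range probability:
P(7 ≤ X ≤ 13) = P(X ≤ 13) - P(X ≤ 6)
                   = F(13) - F(6)
                   = 0.909449 - 0.179983
                   = 0.729466

This means approximately 72.9% of outcomes fall in the interval [7, 13].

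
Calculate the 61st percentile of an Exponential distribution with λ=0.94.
1.0017

We have X ~ Exponential(λ=0.94).

We want to find x such that P(X ≤ x) = 0.61.

This is the 61st percentile, which means 61% of values fall below this point.

Using the inverse CDF (quantile function):
x = F⁻¹(0.61) = 1.0017

Verification: P(X ≤ 1.0017) = 0.61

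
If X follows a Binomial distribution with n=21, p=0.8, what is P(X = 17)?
0.215632

We have X ~ Binomial(n=21, p=0.8).

For a Binomial distribution, the PMF gives us the probability of each outcome.

Using the PMF formula:
P(X = 17) = 0.215632

Rounded to 4 decimal places: 0.2156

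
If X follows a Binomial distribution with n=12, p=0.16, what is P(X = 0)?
0.123410

We have X ~ Binomial(n=12, p=0.16).

For a Binomial distribution, the PMF gives us the probability of each outcome.

Using the PMF formula:
P(X = 0) = 0.123410

Rounded to 4 decimal places: 0.1234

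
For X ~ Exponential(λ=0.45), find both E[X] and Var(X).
E[X] = 2.2222, Var(X) = 4.9383

We have X ~ Exponential(λ=0.45).

For an Exponential distribution with λ=0.45:

Expected value:
E[X] = 2.2222

Variance:
Var(X) = 4.9383

Standard deviation:
σ = √Var(X) = 2.2222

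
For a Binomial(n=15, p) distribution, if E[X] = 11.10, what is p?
p = 0.74

For a Binomial(n, p) distribution:
E[X] = n × p

Given n = 15 and E[X] = 11.10:
11.10 = 15 × p
p = 11.10 / 15 = 0.74

Verification: Binomial(15, 0.74) has E[X] = 11.10 ✓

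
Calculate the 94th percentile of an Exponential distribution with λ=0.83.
3.3897

We have X ~ Exponential(λ=0.83).

We want to find x such that P(X ≤ x) = 0.94.

This is the 94th percentile, which means 94% of values fall below this point.

Using the inverse CDF (quantile function):
x = F⁻¹(0.94) = 3.3897

Verification: P(X ≤ 3.3897) = 0.94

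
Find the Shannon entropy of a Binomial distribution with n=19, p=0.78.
1.9995 nats

We have X ~ Binomial(n=19, p=0.78).

The Shannon entropy measures the uncertainty or information content of the distribution.

For a Binomial distribution with n=19, p=0.78:
H(X) = 1.9995 nats

(In bits, this would be 2.8846 bits.)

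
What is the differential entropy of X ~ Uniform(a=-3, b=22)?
3.2189 nats

We have X ~ Uniform(a=-3, b=22).

The differential entropy measures the uncertainty or information content of the distribution.

For a Uniform distribution with a=-3, b=22:
h(X) = 3.2189 nats

(In bits, this would be 4.6439 bits.)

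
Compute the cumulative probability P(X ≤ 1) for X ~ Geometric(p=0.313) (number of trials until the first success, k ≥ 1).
0.313000

We have X ~ Geometric(p=0.313) (number of trials until the first success, k ≥ 1).

The CDF gives us P(X ≤ k).

Using the CDF:
P(X ≤ 1) = 0.313000

This means there's approximately a 31.3% chance that X is at most 1.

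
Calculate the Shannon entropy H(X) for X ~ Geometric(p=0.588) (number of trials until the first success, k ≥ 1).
1.1523 nats

We have X ~ Geometric(p=0.588) (number of trials until the first success, k ≥ 1).

The Shannon entropy measures the uncertainty or information content of the distribution.

For a Geometric distribution with p=0.588 (number of trials until the first success, k ≥ 1):
H(X) = 1.1523 nats

(In bits, this would be 1.6625 bits.)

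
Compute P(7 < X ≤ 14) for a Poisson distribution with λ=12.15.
0.675131

We have X ~ Poisson(λ=12.15).

To find P(7 < X ≤ 14), we use:
P(7 < X ≤ 14) = P(X ≤ 14) - P(X ≤ 7)
                 = F(14) - F(7)
                 = 0.758285 - 0.083154
                 = 0.675131

So there's approximately a 67.5% chance that X falls in this range.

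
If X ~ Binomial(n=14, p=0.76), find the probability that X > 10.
0.556768

We have X ~ Binomial(n=14, p=0.76).

P(X > 10) = 1 - P(X ≤ 10)
                = 1 - F(10)
                = 1 - 0.443232
                = 0.556768

So there's approximately a 55.7% chance that X exceeds 10.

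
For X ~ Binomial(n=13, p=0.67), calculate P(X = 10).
0.187351

We have X ~ Binomial(n=13, p=0.67).

For a Binomial distribution, the PMF gives us the probability of each outcome.

Using the PMF formula:
P(X = 10) = 0.187351

Rounded to 4 decimal places: 0.1874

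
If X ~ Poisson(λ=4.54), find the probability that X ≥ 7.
0.174108

We have X ~ Poisson(λ=4.54).

For discrete distributions, P(X ≥ 7) = 1 - P(X ≤ 6).

P(X ≤ 6) = 0.825892
P(X ≥ 7) = 1 - 0.825892 = 0.174108

So there's approximately a 17.4% chance that X is at least 7.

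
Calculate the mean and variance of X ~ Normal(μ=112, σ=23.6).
E[X] = 112.0000, Var(X) = 556.9600

We have X ~ Normal(μ=112, σ=23.6).

For a Normal distribution with μ=112, σ=23.6:

Expected value:
E[X] = 112.0000

Variance:
Var(X) = 556.9600

Standard deviation:
σ = √Var(X) = 23.6000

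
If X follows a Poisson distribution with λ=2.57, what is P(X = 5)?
0.071507

We have X ~ Poisson(λ=2.57).

For a Poisson distribution, the PMF gives us the probability of each outcome.

Using the PMF formula:
P(X = 5) = 0.071507

Rounded to 4 decimal places: 0.0715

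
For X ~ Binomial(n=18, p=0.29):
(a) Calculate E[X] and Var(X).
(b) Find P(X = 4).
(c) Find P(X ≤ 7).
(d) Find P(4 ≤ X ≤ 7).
(a) E[X] = 5.2200, Var(X) = 3.7062
(b) P(X = 4) = 0.179032
(c) P(X ≤ 7) = 0.879960
(d) P(4 ≤ X ≤ 7) = 0.691861

We have X ~ Binomial(n=18, p=0.29).

(a) Moments:
E[X] = 5.2200
Var(X) = 3.7062
σ = √Var(X) = 1.9251

(b) Point probability using PMF:
P(X = 4) = 0.179032

(c) Cumulative probability using CDF:
P(X ≤ 7) = F(7) = 0.879960

(d) Range probability:
P(4 ≤ X ≤ 7) = P(X ≤ 7) - P(X ≤ 3)
                   = F(7) - F(3)
                   = 0.879960 - 0.188098
                   = 0.691861

This means approximately 69.2% of outcomes fall in the interval [4, 7].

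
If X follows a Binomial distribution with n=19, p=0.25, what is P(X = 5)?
0.202331

We have X ~ Binomial(n=19, p=0.25).

For a Binomial distribution, the PMF gives us the probability of each outcome.

Using the PMF formula:
P(X = 5) = 0.202331

Rounded to 4 decimal places: 0.2023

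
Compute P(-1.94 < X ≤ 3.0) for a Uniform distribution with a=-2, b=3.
0.988000

We have X ~ Uniform(a=-2, b=3).

To find P(-1.94 < X ≤ 3.0), we use:
P(-1.94 < X ≤ 3.0) = P(X ≤ 3.0) - P(X ≤ -1.94)
                 = F(3.0) - F(-1.94)
                 = 1.000000 - 0.012000
                 = 0.988000

So there's approximately a 98.8% chance that X falls in this range.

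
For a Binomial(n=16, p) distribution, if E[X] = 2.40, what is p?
p = 0.15

For a Binomial(n, p) distribution:
E[X] = n × p

Given n = 16 and E[X] = 2.40:
2.40 = 16 × p
p = 2.40 / 16 = 0.15

Verification: Binomial(16, 0.15) has E[X] = 2.40 ✓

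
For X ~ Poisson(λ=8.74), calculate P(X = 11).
0.091146

We have X ~ Poisson(λ=8.74).

For a Poisson distribution, the PMF gives us the probability of each outcome.

Using the PMF formula:
P(X = 11) = 0.091146

Rounded to 4 decimal places: 0.0911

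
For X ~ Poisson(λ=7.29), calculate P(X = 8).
0.134987

We have X ~ Poisson(λ=7.29).

For a Poisson distribution, the PMF gives us the probability of each outcome.

Using the PMF formula:
P(X = 8) = 0.134987

Rounded to 4 decimal places: 0.1350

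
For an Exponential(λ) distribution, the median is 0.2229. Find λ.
λ = 3.1097

For X ~ Exponential(λ), the CDF is F(x) = 1 - e^(-λx).
The median m satisfies F(m) = 0.5:
1 - e^(-λm) = 0.5
e^(-λm) = 0.5
λm = ln(2)
m = ln(2) / λ

Given m = 0.2229:
λ = ln(2) / 0.2229 = 0.693147 / 0.2229 = 3.1097

Verification: ln(2) / 3.1097 = 0.2229 ✓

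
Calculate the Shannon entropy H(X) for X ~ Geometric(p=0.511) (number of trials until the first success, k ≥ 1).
1.3560 nats

We have X ~ Geometric(p=0.511) (number of trials until the first success, k ≥ 1).

The Shannon entropy measures the uncertainty or information content of the distribution.

For a Geometric distribution with p=0.511 (number of trials until the first success, k ≥ 1):
H(X) = 1.3560 nats

(In bits, this would be 1.9563 bits.)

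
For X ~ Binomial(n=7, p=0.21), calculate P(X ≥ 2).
0.450622

We have X ~ Binomial(n=7, p=0.21).

For discrete distributions, P(X ≥ 2) = 1 - P(X ≤ 1).

P(X ≤ 1) = 0.549378
P(X ≥ 2) = 1 - 0.549378 = 0.450622

So there's approximately a 45.1% chance that X is at least 2.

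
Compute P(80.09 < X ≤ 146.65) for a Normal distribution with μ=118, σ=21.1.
0.876547

We have X ~ Normal(μ=118, σ=21.1).

To find P(80.09 < X ≤ 146.65), we use:
P(80.09 < X ≤ 146.65) = P(X ≤ 146.65) - P(X ≤ 80.09)
                 = F(146.65) - F(80.09)
                 = 0.912740 - 0.036193
                 = 0.876547

So there's approximately a 87.7% chance that X falls in this range.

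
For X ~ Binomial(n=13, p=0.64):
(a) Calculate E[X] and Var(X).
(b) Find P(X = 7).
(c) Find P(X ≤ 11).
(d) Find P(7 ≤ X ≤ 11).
(a) E[X] = 8.3200, Var(X) = 2.9952
(b) P(X = 7) = 0.164283
(c) P(X ≤ 11) = 0.974877
(d) P(7 ≤ X ≤ 11) = 0.828097

We have X ~ Binomial(n=13, p=0.64).

(a) Moments:
E[X] = 8.3200
Var(X) = 2.9952
σ = √Var(X) = 1.7307

(b) Point probability using PMF:
P(X = 7) = 0.164283

(c) Cumulative probability using CDF:
P(X ≤ 11) = F(11) = 0.974877

(d) Range probability:
P(7 ≤ X ≤ 11) = P(X ≤ 11) - P(X ≤ 6)
                   = F(11) - F(6)
                   = 0.974877 - 0.146780
                   = 0.828097

This means approximately 82.8% of outcomes fall in the interval [7, 11].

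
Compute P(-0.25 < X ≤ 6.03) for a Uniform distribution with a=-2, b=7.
0.697778

We have X ~ Uniform(a=-2, b=7).

To find P(-0.25 < X ≤ 6.03), we use:
P(-0.25 < X ≤ 6.03) = P(X ≤ 6.03) - P(X ≤ -0.25)
                 = F(6.03) - F(-0.25)
                 = 0.892222 - 0.194444
                 = 0.697778

So there's approximately a 69.8% chance that X falls in this range.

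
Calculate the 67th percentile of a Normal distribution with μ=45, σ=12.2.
50.3669

We have X ~ Normal(μ=45, σ=12.2).

We want to find x such that P(X ≤ x) = 0.67.

This is the 67th percentile, which means 67% of values fall below this point.

Using the inverse CDF (quantile function):
x = F⁻¹(0.67) = 50.3669

Verification: P(X ≤ 50.3669) = 0.67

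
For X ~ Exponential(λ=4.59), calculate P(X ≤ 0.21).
0.618597

We have X ~ Exponential(λ=4.59).

The CDF gives us P(X ≤ k).

Using the CDF:
P(X ≤ 0.21) = 0.618597

This means there's approximately a 61.9% chance that X is at most 0.21.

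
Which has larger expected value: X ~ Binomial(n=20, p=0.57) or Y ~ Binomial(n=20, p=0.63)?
Y has larger mean (12.6000 > 11.4000)

Compute the expected value for each distribution:

X ~ Binomial(n=20, p=0.57):
E[X] = 11.4000

Y ~ Binomial(n=20, p=0.63):
E[Y] = 12.6000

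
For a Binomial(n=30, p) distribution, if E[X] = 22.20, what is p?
p = 0.74

For a Binomial(n, p) distribution:
E[X] = n × p

Given n = 30 and E[X] = 22.20:
22.20 = 30 × p
p = 22.20 / 30 = 0.74

Verification: Binomial(30, 0.74) has E[X] = 22.20 ✓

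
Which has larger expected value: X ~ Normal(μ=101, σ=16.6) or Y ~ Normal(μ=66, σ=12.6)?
X has larger mean (101.0000 > 66.0000)

Compute the expected value for each distribution:

X ~ Normal(μ=101, σ=16.6):
E[X] = 101.0000

Y ~ Normal(μ=66, σ=12.6):
E[Y] = 66.0000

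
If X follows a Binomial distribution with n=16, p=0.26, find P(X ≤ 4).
0.593963

We have X ~ Binomial(n=16, p=0.26).

The CDF gives us P(X ≤ k).

Using the CDF:
P(X ≤ 4) = 0.593963

This means there's approximately a 59.4% chance that X is at most 4.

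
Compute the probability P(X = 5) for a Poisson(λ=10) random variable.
0.037833

We have X ~ Poisson(λ=10).

For a Poisson distribution, the PMF gives us the probability of each outcome.

Using the PMF formula:
P(X = 5) = 0.037833

Rounded to 4 decimal places: 0.0378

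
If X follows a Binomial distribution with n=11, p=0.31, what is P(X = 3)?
0.252558

We have X ~ Binomial(n=11, p=0.31).

For a Binomial distribution, the PMF gives us the probability of each outcome.

Using the PMF formula:
P(X = 3) = 0.252558

Rounded to 4 decimal places: 0.2526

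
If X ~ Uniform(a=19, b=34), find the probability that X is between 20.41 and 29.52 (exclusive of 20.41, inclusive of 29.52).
0.607333

We have X ~ Uniform(a=19, b=34).

To find P(20.41 < X ≤ 29.52), we use:
P(20.41 < X ≤ 29.52) = P(X ≤ 29.52) - P(X ≤ 20.41)
                 = F(29.52) - F(20.41)
                 = 0.701333 - 0.094000
                 = 0.607333

So there's approximately a 60.7% chance that X falls in this range.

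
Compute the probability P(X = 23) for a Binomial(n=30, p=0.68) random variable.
0.098286

We have X ~ Binomial(n=30, p=0.68).

For a Binomial distribution, the PMF gives us the probability of each outcome.

Using the PMF formula:
P(X = 23) = 0.098286

Rounded to 4 decimal places: 0.0983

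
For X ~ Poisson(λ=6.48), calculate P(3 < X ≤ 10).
0.821037

We have X ~ Poisson(λ=6.48).

To find P(3 < X ≤ 10), we use:
P(3 < X ≤ 10) = P(X ≤ 10) - P(X ≤ 3)
                 = F(10) - F(3)
                 = 0.934271 - 0.113233
                 = 0.821037

So there's approximately a 82.1% chance that X falls in this range.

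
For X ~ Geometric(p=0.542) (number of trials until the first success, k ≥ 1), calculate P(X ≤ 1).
0.542000

We have X ~ Geometric(p=0.542) (number of trials until the first success, k ≥ 1).

The CDF gives us P(X ≤ k).

Using the CDF:
P(X ≤ 1) = 0.542000

This means there's approximately a 54.2% chance that X is at most 1.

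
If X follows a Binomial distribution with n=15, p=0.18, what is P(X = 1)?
0.167787

We have X ~ Binomial(n=15, p=0.18).

For a Binomial distribution, the PMF gives us the probability of each outcome.

Using the PMF formula:
P(X = 1) = 0.167787

Rounded to 4 decimal places: 0.1678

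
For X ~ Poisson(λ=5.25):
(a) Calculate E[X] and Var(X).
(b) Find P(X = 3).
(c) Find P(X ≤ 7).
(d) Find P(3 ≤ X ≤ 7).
(a) E[X] = 5.2500, Var(X) = 5.2500
(b) P(X = 3) = 0.126555
(c) P(X ≤ 7) = 0.839247
(d) P(3 ≤ X ≤ 7) = 0.734132

We have X ~ Poisson(λ=5.25).

(a) Moments:
E[X] = 5.2500
Var(X) = 5.2500
σ = √Var(X) = 2.2913

(b) Point probability using PMF:
P(X = 3) = 0.126555

(c) Cumulative probability using CDF:
P(X ≤ 7) = F(7) = 0.839247

(d) Range probability:
P(3 ≤ X ≤ 7) = P(X ≤ 7) - P(X ≤ 2)
                   = F(7) - F(2)
                   = 0.839247 - 0.105114
                   = 0.734132

This means approximately 73.4% of outcomes fall in the interval [3, 7].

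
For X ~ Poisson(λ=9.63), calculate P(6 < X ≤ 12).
0.670016

We have X ~ Poisson(λ=9.63).

To find P(6 < X ≤ 12), we use:
P(6 < X ≤ 12) = P(X ≤ 12) - P(X ≤ 6)
                 = F(12) - F(6)
                 = 0.825267 - 0.155250
                 = 0.670016

So there's approximately a 67.0% chance that X falls in this range.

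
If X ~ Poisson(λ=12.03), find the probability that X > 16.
0.102928

We have X ~ Poisson(λ=12.03).

P(X > 16) = 1 - P(X ≤ 16)
                = 1 - F(16)
                = 1 - 0.897072
                = 0.102928

So there's approximately a 10.3% chance that X exceeds 16.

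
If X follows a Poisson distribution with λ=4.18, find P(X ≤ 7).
0.937419

We have X ~ Poisson(λ=4.18).

The CDF gives us P(X ≤ k).

Using the CDF:
P(X ≤ 7) = 0.937419

This means there's approximately a 93.7% chance that X is at most 7.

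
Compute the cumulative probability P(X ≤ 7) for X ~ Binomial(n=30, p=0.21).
0.715026

We have X ~ Binomial(n=30, p=0.21).

The CDF gives us P(X ≤ k).

Using the CDF:
P(X ≤ 7) = 0.715026

This means there's approximately a 71.5% chance that X is at most 7.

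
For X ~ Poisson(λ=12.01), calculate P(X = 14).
0.090639

We have X ~ Poisson(λ=12.01).

For a Poisson distribution, the PMF gives us the probability of each outcome.

Using the PMF formula:
P(X = 14) = 0.090639

Rounded to 4 decimal places: 0.0906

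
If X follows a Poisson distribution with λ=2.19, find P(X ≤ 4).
0.928581

We have X ~ Poisson(λ=2.19).

The CDF gives us P(X ≤ k).

Using the CDF:
P(X ≤ 4) = 0.928581

This means there's approximately a 92.9% chance that X is at most 4.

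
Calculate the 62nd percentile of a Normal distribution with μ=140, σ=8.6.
142.6271

We have X ~ Normal(μ=140, σ=8.6).

We want to find x such that P(X ≤ x) = 0.62.

This is the 62nd percentile, which means 62% of values fall below this point.

Using the inverse CDF (quantile function):
x = F⁻¹(0.62) = 142.6271

Verification: P(X ≤ 142.6271) = 0.62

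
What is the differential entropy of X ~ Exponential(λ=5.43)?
-0.6919 nats

We have X ~ Exponential(λ=5.43).

The differential entropy measures the uncertainty or information content of the distribution.

For an Exponential distribution with λ=5.43:
h(X) = -0.6919 nats

(In bits, this would be -0.9983 bits.)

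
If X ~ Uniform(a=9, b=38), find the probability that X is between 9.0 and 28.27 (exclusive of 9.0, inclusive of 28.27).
0.664483

We have X ~ Uniform(a=9, b=38).

To find P(9.0 < X ≤ 28.27), we use:
P(9.0 < X ≤ 28.27) = P(X ≤ 28.27) - P(X ≤ 9.0)
                 = F(28.27) - F(9.0)
                 = 0.664483 - 0.000000
                 = 0.664483

So there's approximately a 66.4% chance that X falls in this range.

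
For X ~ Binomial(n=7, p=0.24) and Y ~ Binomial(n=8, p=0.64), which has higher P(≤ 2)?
X has higher probability (P(X ≤ 2) = 0.7769 > P(Y ≤ 2) = 0.0293)

Compute P(≤ 2) for each distribution:

X ~ Binomial(n=7, p=0.24):
P(X ≤ 2) = 0.7769

Y ~ Binomial(n=8, p=0.64):
P(Y ≤ 2) = 0.0293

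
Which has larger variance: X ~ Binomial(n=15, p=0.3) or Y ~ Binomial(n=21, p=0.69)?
Y has larger variance (4.4919 > 3.1500)

Compute the variance for each distribution:

X ~ Binomial(n=15, p=0.3):
Var(X) = 3.1500

Y ~ Binomial(n=21, p=0.69):
Var(Y) = 4.4919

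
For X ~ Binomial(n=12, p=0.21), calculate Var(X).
1.9908

We have X ~ Binomial(n=12, p=0.21).

For a Binomial distribution with n=12, p=0.21:
Var(X) = 1.9908

The variance measures the spread of the distribution around the mean.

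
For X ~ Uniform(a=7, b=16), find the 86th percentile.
14.7400

We have X ~ Uniform(a=7, b=16).

We want to find x such that P(X ≤ x) = 0.86.

This is the 86th percentile, which means 86% of values fall below this point.

Using the inverse CDF (quantile function):
x = F⁻¹(0.86) = 14.7400

Verification: P(X ≤ 14.7400) = 0.86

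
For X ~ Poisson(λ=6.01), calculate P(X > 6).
0.395303

We have X ~ Poisson(λ=6.01).

P(X > 6) = 1 - P(X ≤ 6)
                = 1 - F(6)
                = 1 - 0.604697
                = 0.395303

So there's approximately a 39.5% chance that X exceeds 6.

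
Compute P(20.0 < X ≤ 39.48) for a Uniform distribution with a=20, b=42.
0.885455

We have X ~ Uniform(a=20, b=42).

To find P(20.0 < X ≤ 39.48), we use:
P(20.0 < X ≤ 39.48) = P(X ≤ 39.48) - P(X ≤ 20.0)
                 = F(39.48) - F(20.0)
                 = 0.885455 - 0.000000
                 = 0.885455

So there's approximately a 88.5% chance that X falls in this range.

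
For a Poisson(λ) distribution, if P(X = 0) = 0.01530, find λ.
λ = 4.1799

For a Poisson(λ) distribution, the PMF at 0 is:
P(X = 0) = λ^0 e^(-λ) / 0! = e^(-λ)

Given P(X = 0) = 0.01530:
e^(-λ) = 0.01530
-λ = ln(0.01530)
λ = -ln(0.01530) = 4.1799

Verification: e^(-4.1799) = 0.01530 ✓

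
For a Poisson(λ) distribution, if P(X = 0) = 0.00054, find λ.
λ = 7.5239

For a Poisson(λ) distribution, the PMF at 0 is:
P(X = 0) = λ^0 e^(-λ) / 0! = e^(-λ)

Given P(X = 0) = 0.00054:
e^(-λ) = 0.00054
-λ = ln(0.00054)
λ = -ln(0.00054) = 7.5239

Verification: e^(-7.5239) = 0.00054 ✓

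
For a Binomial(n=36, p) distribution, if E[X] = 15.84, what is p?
p = 0.44

For a Binomial(n, p) distribution:
E[X] = n × p

Given n = 36 and E[X] = 15.84:
15.84 = 36 × p
p = 15.84 / 36 = 0.44

Verification: Binomial(36, 0.44) has E[X] = 15.84 ✓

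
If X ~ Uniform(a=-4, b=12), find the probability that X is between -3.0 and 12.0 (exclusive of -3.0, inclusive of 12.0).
0.937500

We have X ~ Uniform(a=-4, b=12).

To find P(-3.0 < X ≤ 12.0), we use:
P(-3.0 < X ≤ 12.0) = P(X ≤ 12.0) - P(X ≤ -3.0)
                 = F(12.0) - F(-3.0)
                 = 1.000000 - 0.062500
                 = 0.937500

So there's approximately a 93.8% chance that X falls in this range.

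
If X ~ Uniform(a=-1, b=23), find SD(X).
6.9282

We have X ~ Uniform(a=-1, b=23).

For a Uniform distribution with a=-1, b=23:
σ = √Var(X) = 6.9282

The standard deviation is the square root of the variance.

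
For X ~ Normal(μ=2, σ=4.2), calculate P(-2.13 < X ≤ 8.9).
0.787072

We have X ~ Normal(μ=2, σ=4.2).

To find P(-2.13 < X ≤ 8.9), we use:
P(-2.13 < X ≤ 8.9) = P(X ≤ 8.9) - P(X ≤ -2.13)
                 = F(8.9) - F(-2.13)
                 = 0.949794 - 0.162722
                 = 0.787072

So there's approximately a 78.7% chance that X falls in this range.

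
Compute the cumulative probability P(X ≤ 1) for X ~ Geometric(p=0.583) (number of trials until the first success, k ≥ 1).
0.583000

We have X ~ Geometric(p=0.583) (number of trials until the first success, k ≥ 1).

The CDF gives us P(X ≤ k).

Using the CDF:
P(X ≤ 1) = 0.583000

This means there's approximately a 58.3% chance that X is at most 1.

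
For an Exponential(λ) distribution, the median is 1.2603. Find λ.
λ = 0.5500

For X ~ Exponential(λ), the CDF is F(x) = 1 - e^(-λx).
The median m satisfies F(m) = 0.5:
1 - e^(-λm) = 0.5
e^(-λm) = 0.5
λm = ln(2)
m = ln(2) / λ

Given m = 1.2603:
λ = ln(2) / 1.2603 = 0.693147 / 1.2603 = 0.5500

Verification: ln(2) / 0.5500 = 1.2603 ✓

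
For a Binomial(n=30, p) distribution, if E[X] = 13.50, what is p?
p = 0.45

For a Binomial(n, p) distribution:
E[X] = n × p

Given n = 30 and E[X] = 13.50:
13.50 = 30 × p
p = 13.50 / 30 = 0.45

Verification: Binomial(30, 0.45) has E[X] = 13.50 ✓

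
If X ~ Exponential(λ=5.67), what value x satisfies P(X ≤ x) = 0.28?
0.0579

We have X ~ Exponential(λ=5.67).

We want to find x such that P(X ≤ x) = 0.28.

This is the 28th percentile, which means 28% of values fall below this point.

Using the inverse CDF (quantile function):
x = F⁻¹(0.28) = 0.0579

Verification: P(X ≤ 0.0579) = 0.28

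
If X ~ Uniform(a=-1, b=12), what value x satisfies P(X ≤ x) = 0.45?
4.8500

We have X ~ Uniform(a=-1, b=12).

We want to find x such that P(X ≤ x) = 0.45.

This is the 45th percentile, which means 45% of values fall below this point.

Using the inverse CDF (quantile function):
x = F⁻¹(0.45) = 4.8500

Verification: P(X ≤ 4.8500) = 0.45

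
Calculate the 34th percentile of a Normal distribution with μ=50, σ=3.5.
48.5564

We have X ~ Normal(μ=50, σ=3.5).

We want to find x such that P(X ≤ x) = 0.34.

This is the 34th percentile, which means 34% of values fall below this point.

Using the inverse CDF (quantile function):
x = F⁻¹(0.34) = 48.5564

Verification: P(X ≤ 48.5564) = 0.34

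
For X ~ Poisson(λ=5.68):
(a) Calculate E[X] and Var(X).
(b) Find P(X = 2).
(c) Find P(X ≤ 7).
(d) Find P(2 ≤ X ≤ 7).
(a) E[X] = 5.6800, Var(X) = 5.6800
(b) P(X = 2) = 0.055065
(c) P(X ≤ 7) = 0.786738
(d) P(2 ≤ X ≤ 7) = 0.763936

We have X ~ Poisson(λ=5.68).

(a) Moments:
E[X] = 5.6800
Var(X) = 5.6800
σ = √Var(X) = 2.3833

(b) Point probability using PMF:
P(X = 2) = 0.055065

(c) Cumulative probability using CDF:
P(X ≤ 7) = F(7) = 0.786738

(d) Range probability:
P(2 ≤ X ≤ 7) = P(X ≤ 7) - P(X ≤ 1)
                   = F(7) - F(1)
                   = 0.786738 - 0.022803
                   = 0.763936

This means approximately 76.4% of outcomes fall in the interval [2, 7].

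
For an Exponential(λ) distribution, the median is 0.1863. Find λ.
λ = 3.7206

For X ~ Exponential(λ), the CDF is F(x) = 1 - e^(-λx).
The median m satisfies F(m) = 0.5:
1 - e^(-λm) = 0.5
e^(-λm) = 0.5
λm = ln(2)
m = ln(2) / λ

Given m = 0.1863:
λ = ln(2) / 0.1863 = 0.693147 / 0.1863 = 3.7206

Verification: ln(2) / 3.7206 = 0.1863 ✓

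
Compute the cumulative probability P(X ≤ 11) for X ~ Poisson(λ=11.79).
0.485812

We have X ~ Poisson(λ=11.79).

The CDF gives us P(X ≤ k).

Using the CDF:
P(X ≤ 11) = 0.485812

This means there's approximately a 48.6% chance that X is at most 11.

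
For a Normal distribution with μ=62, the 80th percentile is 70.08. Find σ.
σ = 9.6005

For X ~ Normal(μ, σ), the p-th percentile satisfies x = μ + z_p × σ,
where z_p = Φ⁻¹(p) is the standard normal quantile.

Step 1: z_{0.8} = Φ⁻¹(0.8) = 0.8416

Step 2: Solve for σ:
70.08 = 62 + 0.8416 × σ
σ = (70.08 - 62) / 0.8416
σ = 8.08 / 0.8416
σ = 9.6005

Verification: μ + z × σ = 62 + 0.8416 × 9.6005 = 70.08 ✓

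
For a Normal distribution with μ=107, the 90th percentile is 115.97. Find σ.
σ = 6.9993

For X ~ Normal(μ, σ), the p-th percentile satisfies x = μ + z_p × σ,
where z_p = Φ⁻¹(p) is the standard normal quantile.

Step 1: z_{0.9} = Φ⁻¹(0.9) = 1.2816

Step 2: Solve for σ:
115.97 = 107 + 1.2816 × σ
σ = (115.97 - 107) / 1.2816
σ = 8.97 / 1.2816
σ = 6.9993

Verification: μ + z × σ = 107 + 1.2816 × 6.9993 = 115.97 ✓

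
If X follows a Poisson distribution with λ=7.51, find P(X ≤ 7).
0.523174

We have X ~ Poisson(λ=7.51).

The CDF gives us P(X ≤ k).

Using the CDF:
P(X ≤ 7) = 0.523174

This means there's approximately a 52.3% chance that X is at most 7.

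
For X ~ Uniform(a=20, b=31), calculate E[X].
25.5000

We have X ~ Uniform(a=20, b=31).

For a Uniform distribution with a=20, b=31:
E[X] = 25.5000

This is the expected (average) value of X.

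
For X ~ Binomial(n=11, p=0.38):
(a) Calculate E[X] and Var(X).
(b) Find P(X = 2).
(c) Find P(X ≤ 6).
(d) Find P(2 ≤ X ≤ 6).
(a) E[X] = 4.1800, Var(X) = 2.5916
(b) P(X = 2) = 0.107512
(c) P(X ≤ 6) = 0.923166
(d) P(2 ≤ X ≤ 6) = 0.882880

We have X ~ Binomial(n=11, p=0.38).

(a) Moments:
E[X] = 4.1800
Var(X) = 2.5916
σ = √Var(X) = 1.6098

(b) Point probability using PMF:
P(X = 2) = 0.107512

(c) Cumulative probability using CDF:
P(X ≤ 6) = F(6) = 0.923166

(d) Range probability:
P(2 ≤ X ≤ 6) = P(X ≤ 6) - P(X ≤ 1)
                   = F(6) - F(1)
                   = 0.923166 - 0.040286
                   = 0.882880

This means approximately 88.3% of outcomes fall in the interval [2, 6].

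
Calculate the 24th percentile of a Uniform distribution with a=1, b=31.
8.2000

We have X ~ Uniform(a=1, b=31).

We want to find x such that P(X ≤ x) = 0.24.

This is the 24th percentile, which means 24% of values fall below this point.

Using the inverse CDF (quantile function):
x = F⁻¹(0.24) = 8.2000

Verification: P(X ≤ 8.2000) = 0.24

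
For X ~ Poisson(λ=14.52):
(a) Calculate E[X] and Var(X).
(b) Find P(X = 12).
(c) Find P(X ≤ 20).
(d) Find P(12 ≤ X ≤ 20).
(a) E[X] = 14.5200, Var(X) = 14.5200
(b) P(X = 12) = 0.090637
(c) P(X ≤ 20) = 0.935513
(d) P(12 ≤ X ≤ 20) = 0.716884

We have X ~ Poisson(λ=14.52).

(a) Moments:
E[X] = 14.5200
Var(X) = 14.5200
σ = √Var(X) = 3.8105

(b) Point probability using PMF:
P(X = 12) = 0.090637

(c) Cumulative probability using CDF:
P(X ≤ 20) = F(20) = 0.935513

(d) Range probability:
P(12 ≤ X ≤ 20) = P(X ≤ 20) - P(X ≤ 11)
                   = F(20) - F(11)
                   = 0.935513 - 0.218629
                   = 0.716884

This means approximately 71.7% of outcomes fall in the interval [12, 20].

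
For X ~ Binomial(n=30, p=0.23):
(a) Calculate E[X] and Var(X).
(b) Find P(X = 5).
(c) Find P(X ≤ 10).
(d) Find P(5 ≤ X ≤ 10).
(a) E[X] = 6.9000, Var(X) = 5.3130
(b) P(X = 5) = 0.133272
(c) P(X ≤ 10) = 0.935759
(d) P(5 ≤ X ≤ 10) = 0.788219

We have X ~ Binomial(n=30, p=0.23).

(a) Moments:
E[X] = 6.9000
Var(X) = 5.3130
σ = √Var(X) = 2.3050

(b) Point probability using PMF:
P(X = 5) = 0.133272

(c) Cumulative probability using CDF:
P(X ≤ 10) = F(10) = 0.935759

(d) Range probability:
P(5 ≤ X ≤ 10) = P(X ≤ 10) - P(X ≤ 4)
                   = F(10) - F(4)
                   = 0.935759 - 0.147541
                   = 0.788219

This means approximately 78.8% of outcomes fall in the interval [5, 10].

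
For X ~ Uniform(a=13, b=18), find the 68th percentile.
16.4000

We have X ~ Uniform(a=13, b=18).

We want to find x such that P(X ≤ x) = 0.68.

This is the 68th percentile, which means 68% of values fall below this point.

Using the inverse CDF (quantile function):
x = F⁻¹(0.68) = 16.4000

Verification: P(X ≤ 16.4000) = 0.68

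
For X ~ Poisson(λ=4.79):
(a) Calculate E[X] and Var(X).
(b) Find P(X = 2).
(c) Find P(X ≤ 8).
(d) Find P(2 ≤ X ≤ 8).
(a) E[X] = 4.7900, Var(X) = 4.7900
(b) P(X = 2) = 0.095361
(c) P(X ≤ 8) = 0.944756
(d) P(2 ≤ X ≤ 8) = 0.896627

We have X ~ Poisson(λ=4.79).

(a) Moments:
E[X] = 4.7900
Var(X) = 4.7900
σ = √Var(X) = 2.1886

(b) Point probability using PMF:
P(X = 2) = 0.095361

(c) Cumulative probability using CDF:
P(X ≤ 8) = F(8) = 0.944756

(d) Range probability:
P(2 ≤ X ≤ 8) = P(X ≤ 8) - P(X ≤ 1)
                   = F(8) - F(1)
                   = 0.944756 - 0.048129
                   = 0.896627

This means approximately 89.7% of outcomes fall in the interval [2, 8].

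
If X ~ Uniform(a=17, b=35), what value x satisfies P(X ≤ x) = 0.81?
31.5800

We have X ~ Uniform(a=17, b=35).

We want to find x such that P(X ≤ x) = 0.81.

This is the 81st percentile, which means 81% of values fall below this point.

Using the inverse CDF (quantile function):
x = F⁻¹(0.81) = 31.5800

Verification: P(X ≤ 31.5800) = 0.81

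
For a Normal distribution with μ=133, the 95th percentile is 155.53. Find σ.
σ = 13.6973

For X ~ Normal(μ, σ), the p-th percentile satisfies x = μ + z_p × σ,
where z_p = Φ⁻¹(p) is the standard normal quantile.

Step 1: z_{0.95} = Φ⁻¹(0.95) = 1.6449

Step 2: Solve for σ:
155.53 = 133 + 1.6449 × σ
σ = (155.53 - 133) / 1.6449
σ = 22.53 / 1.6449
σ = 13.6973

Verification: μ + z × σ = 133 + 1.6449 × 13.6973 = 155.53 ✓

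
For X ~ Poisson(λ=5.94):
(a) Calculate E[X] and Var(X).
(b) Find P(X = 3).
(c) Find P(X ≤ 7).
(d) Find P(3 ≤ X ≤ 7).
(a) E[X] = 5.9400, Var(X) = 5.9400
(b) P(X = 3) = 0.091939
(c) P(X ≤ 7) = 0.752198
(d) P(3 ≤ X ≤ 7) = 0.687498

We have X ~ Poisson(λ=5.94).

(a) Moments:
E[X] = 5.9400
Var(X) = 5.9400
σ = √Var(X) = 2.4372

(b) Point probability using PMF:
P(X = 3) = 0.091939

(c) Cumulative probability using CDF:
P(X ≤ 7) = F(7) = 0.752198

(d) Range probability:
P(3 ≤ X ≤ 7) = P(X ≤ 7) - P(X ≤ 2)
                   = F(7) - F(2)
                   = 0.752198 - 0.064700
                   = 0.687498

This means approximately 68.7% of outcomes fall in the interval [3, 7].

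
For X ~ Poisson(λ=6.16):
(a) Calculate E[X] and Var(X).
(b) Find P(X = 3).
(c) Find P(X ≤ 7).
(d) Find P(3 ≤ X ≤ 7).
(a) E[X] = 6.1600, Var(X) = 6.1600
(b) P(X = 3) = 0.082288
(c) P(X ≤ 7) = 0.721673
(d) P(3 ≤ X ≤ 7) = 0.666474

We have X ~ Poisson(λ=6.16).

(a) Moments:
E[X] = 6.1600
Var(X) = 6.1600
σ = √Var(X) = 2.4819

(b) Point probability using PMF:
P(X = 3) = 0.082288

(c) Cumulative probability using CDF:
P(X ≤ 7) = F(7) = 0.721673

(d) Range probability:
P(3 ≤ X ≤ 7) = P(X ≤ 7) - P(X ≤ 2)
                   = F(7) - F(2)
                   = 0.721673 - 0.055199
                   = 0.666474

This means approximately 66.6% of outcomes fall in the interval [3, 7].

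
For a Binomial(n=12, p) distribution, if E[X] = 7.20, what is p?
p = 0.6

For a Binomial(n, p) distribution:
E[X] = n × p

Given n = 12 and E[X] = 7.20:
7.20 = 12 × p
p = 7.20 / 12 = 0.6

Verification: Binomial(12, 0.6) has E[X] = 7.20 ✓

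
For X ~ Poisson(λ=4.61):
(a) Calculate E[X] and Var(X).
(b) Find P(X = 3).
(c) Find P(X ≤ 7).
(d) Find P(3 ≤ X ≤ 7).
(a) E[X] = 4.6100, Var(X) = 4.6100
(b) P(X = 3) = 0.162500
(c) P(X ≤ 7) = 0.904078
(d) P(3 ≤ X ≤ 7) = 0.742499

We have X ~ Poisson(λ=4.61).

(a) Moments:
E[X] = 4.6100
Var(X) = 4.6100
σ = √Var(X) = 2.1471

(b) Point probability using PMF:
P(X = 3) = 0.162500

(c) Cumulative probability using CDF:
P(X ≤ 7) = F(7) = 0.904078

(d) Range probability:
P(3 ≤ X ≤ 7) = P(X ≤ 7) - P(X ≤ 2)
                   = F(7) - F(2)
                   = 0.904078 - 0.161578
                   = 0.742499

This means approximately 74.2% of outcomes fall in the interval [3, 7].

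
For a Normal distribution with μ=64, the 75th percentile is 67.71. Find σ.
σ = 5.5005

For X ~ Normal(μ, σ), the p-th percentile satisfies x = μ + z_p × σ,
where z_p = Φ⁻¹(p) is the standard normal quantile.

Step 1: z_{0.75} = Φ⁻¹(0.75) = 0.6745

Step 2: Solve for σ:
67.71 = 64 + 0.6745 × σ
σ = (67.71 - 64) / 0.6745
σ = 3.71 / 0.6745
σ = 5.5005

Verification: μ + z × σ = 64 + 0.6745 × 5.5005 = 67.71 ✓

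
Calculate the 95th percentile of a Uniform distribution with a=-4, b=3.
2.6500

We have X ~ Uniform(a=-4, b=3).

We want to find x such that P(X ≤ x) = 0.95.

This is the 95th percentile, which means 95% of values fall below this point.

Using the inverse CDF (quantile function):
x = F⁻¹(0.95) = 2.6500

Verification: P(X ≤ 2.6500) = 0.95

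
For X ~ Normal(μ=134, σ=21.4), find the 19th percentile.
115.2130

We have X ~ Normal(μ=134, σ=21.4).

We want to find x such that P(X ≤ x) = 0.19.

This is the 19th percentile, which means 19% of values fall below this point.

Using the inverse CDF (quantile function):
x = F⁻¹(0.19) = 115.2130

Verification: P(X ≤ 115.2130) = 0.19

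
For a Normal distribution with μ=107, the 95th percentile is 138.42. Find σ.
σ = 19.1020

For X ~ Normal(μ, σ), the p-th percentile satisfies x = μ + z_p × σ,
where z_p = Φ⁻¹(p) is the standard normal quantile.

Step 1: z_{0.95} = Φ⁻¹(0.95) = 1.6449

Step 2: Solve for σ:
138.42 = 107 + 1.6449 × σ
σ = (138.42 - 107) / 1.6449
σ = 31.42 / 1.6449
σ = 19.1020

Verification: μ + z × σ = 107 + 1.6449 × 19.1020 = 138.42 ✓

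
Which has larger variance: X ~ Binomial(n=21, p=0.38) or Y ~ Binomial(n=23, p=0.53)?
Y has larger variance (5.7293 > 4.9476)

Compute the variance for each distribution:

X ~ Binomial(n=21, p=0.38):
Var(X) = 4.9476

Y ~ Binomial(n=23, p=0.53):
Var(Y) = 5.7293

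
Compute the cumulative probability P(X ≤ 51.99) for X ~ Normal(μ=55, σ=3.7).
0.207962

We have X ~ Normal(μ=55, σ=3.7).

The CDF gives us P(X ≤ k).

Using the CDF:
P(X ≤ 51.99) = 0.207962

This means there's approximately a 20.8% chance that X is at most 51.99.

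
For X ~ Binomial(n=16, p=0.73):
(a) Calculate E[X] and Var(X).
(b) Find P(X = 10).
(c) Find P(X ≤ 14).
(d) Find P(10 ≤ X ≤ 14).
(a) E[X] = 11.6800, Var(X) = 3.1536
(b) P(X = 10) = 0.133332
(c) P(X ≤ 14) = 0.955008
(d) P(10 ≤ X ≤ 14) = 0.842522

We have X ~ Binomial(n=16, p=0.73).

(a) Moments:
E[X] = 11.6800
Var(X) = 3.1536
σ = √Var(X) = 1.7758

(b) Point probability using PMF:
P(X = 10) = 0.133332

(c) Cumulative probability using CDF:
P(X ≤ 14) = F(14) = 0.955008

(d) Range probability:
P(10 ≤ X ≤ 14) = P(X ≤ 14) - P(X ≤ 9)
                   = F(14) - F(9)
                   = 0.955008 - 0.112486
                   = 0.842522

This means approximately 84.3% of outcomes fall in the interval [10, 14].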